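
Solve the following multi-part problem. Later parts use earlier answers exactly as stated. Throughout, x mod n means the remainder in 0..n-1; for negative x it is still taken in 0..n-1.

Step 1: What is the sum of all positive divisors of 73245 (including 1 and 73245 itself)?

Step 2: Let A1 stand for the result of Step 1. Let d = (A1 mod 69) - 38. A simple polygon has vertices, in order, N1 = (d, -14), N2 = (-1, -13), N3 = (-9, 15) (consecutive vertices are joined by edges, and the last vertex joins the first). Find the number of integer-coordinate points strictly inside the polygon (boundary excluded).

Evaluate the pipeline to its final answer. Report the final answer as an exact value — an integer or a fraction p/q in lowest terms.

232

Step 1: 73245 = 3 * 5 * 19 * 257; sigma = (1 + 3) * (1 + 5) * (1 + 19) * (1 + 257) = 4 * 6 * 20 * 258 = 123840; answer 123840
Step 2: A1 = 123840; d = 16; cross terms: (16*-13 - -1*-14)=-222, (-1*15 - -9*-13)=-132, (-9*-14 - 16*15)=-114; twice the area = |-468| = 468; area = 234; boundary points = 1 + 4 + 1 = 6; strictly interior points = area - boundary/2 + 1 = 232; answer 232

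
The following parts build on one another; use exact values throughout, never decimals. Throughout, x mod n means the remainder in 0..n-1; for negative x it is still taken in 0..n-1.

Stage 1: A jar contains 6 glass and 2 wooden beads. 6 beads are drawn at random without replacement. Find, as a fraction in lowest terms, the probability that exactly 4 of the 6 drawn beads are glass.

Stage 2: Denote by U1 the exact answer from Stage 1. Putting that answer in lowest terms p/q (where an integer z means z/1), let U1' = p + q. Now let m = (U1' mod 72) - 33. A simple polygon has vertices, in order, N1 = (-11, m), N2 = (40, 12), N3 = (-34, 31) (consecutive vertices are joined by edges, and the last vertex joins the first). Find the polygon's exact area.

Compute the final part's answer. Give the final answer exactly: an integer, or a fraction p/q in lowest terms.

1117/2

Stage 1: total draws C(8,6) = 28; favorable C(6,4)*C(2,2) = 15; P = 15/28; answer 15/28
Stage 2: U1 = 15/28; threaded value p + q = 43; m = 10; cross terms: (-11*12 - 40*10)=-532, (40*31 - -34*12)=1648, (-34*10 - -11*31)=1; twice the area = |1117| = 1117; area = 1117/2; answer 1117/2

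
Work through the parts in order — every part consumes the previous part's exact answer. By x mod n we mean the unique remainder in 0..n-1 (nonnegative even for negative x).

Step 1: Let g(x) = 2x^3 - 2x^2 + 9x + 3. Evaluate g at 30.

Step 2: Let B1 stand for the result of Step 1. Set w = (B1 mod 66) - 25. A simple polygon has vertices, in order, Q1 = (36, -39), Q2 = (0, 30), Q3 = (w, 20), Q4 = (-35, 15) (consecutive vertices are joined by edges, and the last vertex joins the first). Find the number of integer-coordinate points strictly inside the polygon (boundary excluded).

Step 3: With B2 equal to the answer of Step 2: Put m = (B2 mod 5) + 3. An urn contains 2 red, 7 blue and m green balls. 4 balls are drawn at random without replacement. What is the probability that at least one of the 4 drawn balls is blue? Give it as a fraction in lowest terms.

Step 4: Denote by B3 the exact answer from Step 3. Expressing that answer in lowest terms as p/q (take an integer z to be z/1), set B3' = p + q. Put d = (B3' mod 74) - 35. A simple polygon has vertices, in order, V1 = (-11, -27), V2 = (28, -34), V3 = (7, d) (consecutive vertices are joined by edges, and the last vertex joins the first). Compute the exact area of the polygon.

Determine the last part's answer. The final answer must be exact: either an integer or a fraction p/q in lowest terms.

1725/2

Step 1: 2*(30)^3 - 2*(30)^2 + 9*(30)^1 + 3 = (54000) + (-1800) + (270) + (3) = 52473; answer 52473
Step 2: B1 = 52473; w = -22; cross terms: (36*30 - 0*-39)=1080, (0*20 - -22*30)=660, (-22*15 - -35*20)=370, (-35*-39 - 36*15)=825; twice the area = |2935| = 2935; area = 2935/2; boundary points = 3 + 2 + 1 + 1 = 7; strictly interior points = area - boundary/2 + 1 = 1465; answer 1465
Step 3: B2 = 1465; m = 3; total draws C(12,4) = 495; complement C(5,4) = 5; favorable 495 - 5 = 490; P = 98/99; answer 98/99
Step 4: B3 = 98/99; threaded value p + q = 197; d = 14; cross terms: (-11*-34 - 28*-27)=1130, (28*14 - 7*-34)=630, (7*-27 - -11*14)=-35; twice the area = |1725| = 1725; area = 1725/2; answer 1725/2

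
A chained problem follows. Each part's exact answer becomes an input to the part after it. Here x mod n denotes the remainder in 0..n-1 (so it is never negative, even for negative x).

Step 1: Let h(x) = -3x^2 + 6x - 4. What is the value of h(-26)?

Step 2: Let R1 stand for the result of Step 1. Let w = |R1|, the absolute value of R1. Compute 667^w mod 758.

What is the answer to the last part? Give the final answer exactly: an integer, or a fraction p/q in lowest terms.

Step 1: -3*(-26)^2 + 6*(-26)^1 - 4 = (-2028) + (-156) + (-4) = -2188; answer -2188
Step 2: R1 = -2188; w = 2188; squarings mod 758: 667^1=667, 667^2=701, 667^4=217, 667^8=93, 667^16=311, 667^32=455, 667^64=91, 667^128=701, 667^256=217, 667^512=93, 667^1024=311, 667^2048=455; 667^2188 = 667^4 * 667^8 * 667^128 * 667^2048 = 217 (mod 758); answer 217

217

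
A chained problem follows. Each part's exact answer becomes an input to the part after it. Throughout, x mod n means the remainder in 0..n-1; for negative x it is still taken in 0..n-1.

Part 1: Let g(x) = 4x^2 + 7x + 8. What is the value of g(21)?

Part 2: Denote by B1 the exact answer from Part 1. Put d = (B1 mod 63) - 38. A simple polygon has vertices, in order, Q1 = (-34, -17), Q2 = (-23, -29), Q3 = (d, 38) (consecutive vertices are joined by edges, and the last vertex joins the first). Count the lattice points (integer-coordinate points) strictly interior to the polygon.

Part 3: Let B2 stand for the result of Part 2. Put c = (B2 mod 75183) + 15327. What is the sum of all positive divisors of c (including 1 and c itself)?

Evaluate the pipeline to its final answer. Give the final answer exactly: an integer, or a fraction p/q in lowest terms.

22802

Part 1: 4*(21)^2 + 7*(21)^1 + 8 = (1764) + (147) + (8) = 1919; answer 1919
Part 2: B1 = 1919; d = -9; cross terms: (-34*-29 - -23*-17)=595, (-23*38 - -9*-29)=-1135, (-9*-17 - -34*38)=1445; twice the area = |905| = 905; area = 905/2; boundary points = 1 + 1 + 5 = 7; strictly interior points = area - boundary/2 + 1 = 450; answer 450
Part 3: B2 = 450; c = 15777; 15777 = 3^2 * 1753; sigma = (1 + 3 + 9) * (1 + 1753) = 13 * 1754 = 22802; answer 22802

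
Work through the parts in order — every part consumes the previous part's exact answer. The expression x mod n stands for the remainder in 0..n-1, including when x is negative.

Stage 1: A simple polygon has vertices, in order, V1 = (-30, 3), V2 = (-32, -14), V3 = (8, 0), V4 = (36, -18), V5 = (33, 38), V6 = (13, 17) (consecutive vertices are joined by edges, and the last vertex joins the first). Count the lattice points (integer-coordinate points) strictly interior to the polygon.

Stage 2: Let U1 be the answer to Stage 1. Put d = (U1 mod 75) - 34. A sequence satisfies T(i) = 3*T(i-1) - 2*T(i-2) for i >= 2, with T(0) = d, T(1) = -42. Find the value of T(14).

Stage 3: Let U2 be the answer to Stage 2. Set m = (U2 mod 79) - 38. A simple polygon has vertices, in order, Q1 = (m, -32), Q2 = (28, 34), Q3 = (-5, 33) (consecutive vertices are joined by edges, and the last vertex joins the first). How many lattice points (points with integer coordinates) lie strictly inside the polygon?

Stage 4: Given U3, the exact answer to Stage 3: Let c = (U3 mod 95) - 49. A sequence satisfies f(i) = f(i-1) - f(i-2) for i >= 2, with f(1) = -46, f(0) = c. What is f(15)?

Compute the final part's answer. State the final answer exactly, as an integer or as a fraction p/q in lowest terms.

Stage 1: cross terms: (-30*-14 - -32*3)=516, (-32*0 - 8*-14)=112, (8*-18 - 36*0)=-144, (36*38 - 33*-18)=1962, (33*17 - 13*38)=67, (13*3 - -30*17)=549; twice the area = |3062| = 3062; area = 1531; boundary points = 1 + 2 + 2 + 1 + 1 + 1 = 8; strictly interior points = area - boundary/2 + 1 = 1528; answer 1528
Stage 2: U1 = 1528; d = -6; T(2) = 3*(-42) - 2*(-6) = -114; iterating: T(2)=-114, T(3)=-258, T(4)=-546, T(5)=-1122, T(6)=-2274, T(7)=-4578, T(8)=-9186, T(9)=-18402, T(10)=-36834, T(11)=-73698, T(12)=-147426, T(13)=-294882, T(14)=-589794; answer -589794
Stage 3: U2 = -589794; m = -18; cross terms: (-18*34 - 28*-32)=284, (28*33 - -5*34)=1094, (-5*-32 - -18*33)=754; twice the area = |2132| = 2132; area = 1066; boundary points = 2 + 1 + 13 = 16; strictly interior points = area - boundary/2 + 1 = 1059; answer 1059
Stage 4: U3 = 1059; c = -35; f(2) = 1*(-46) - 1*(-35) = -11; iterating: f(2)=-11, f(3)=35, f(4)=46, f(5)=11, f(6)=-35, f(7)=-46, f(8)=-11, f(9)=35, f(10)=46, f(11)=11, f(12)=-35, f(13)=-46, f(14)=-11, f(15)=35; answer 35

35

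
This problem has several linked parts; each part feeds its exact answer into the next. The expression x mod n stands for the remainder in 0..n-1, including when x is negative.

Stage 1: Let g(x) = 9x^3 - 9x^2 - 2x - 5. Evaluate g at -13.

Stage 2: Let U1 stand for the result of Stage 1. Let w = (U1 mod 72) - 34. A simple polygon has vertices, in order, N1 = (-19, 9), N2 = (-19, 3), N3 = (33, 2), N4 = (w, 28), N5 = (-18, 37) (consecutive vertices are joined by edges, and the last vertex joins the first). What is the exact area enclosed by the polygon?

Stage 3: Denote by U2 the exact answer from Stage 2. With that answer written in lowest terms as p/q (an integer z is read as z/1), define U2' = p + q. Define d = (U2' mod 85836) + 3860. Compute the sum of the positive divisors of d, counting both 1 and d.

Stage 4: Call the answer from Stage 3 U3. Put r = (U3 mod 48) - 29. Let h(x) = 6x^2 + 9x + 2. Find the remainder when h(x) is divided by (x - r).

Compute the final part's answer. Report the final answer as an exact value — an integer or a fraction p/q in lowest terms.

899

Stage 1: 9*(-13)^3 - 9*(-13)^2 - 2*(-13)^1 - 5 = (-19773) + (-1521) + (26) + (-5) = -21273; answer -21273
Stage 2: U1 = -21273; w = 5; cross terms: (-19*3 - -19*9)=114, (-19*2 - 33*3)=-137, (33*28 - 5*2)=914, (5*37 - -18*28)=689, (-18*9 - -19*37)=541; twice the area = |2121| = 2121; area = 2121/2; answer 2121/2
Stage 3: U2 = 2121/2; threaded value p + q = 2123; d = 5983; 5983 = 31 * 193; sigma = (1 + 31) * (1 + 193) = 32 * 194 = 6208; answer 6208
Stage 4: U3 = 6208; r = -13; remainder = value at the root: 6*(-13)^2 + 9*(-13)^1 + 2 = (1014) + (-117) + (2) = 899; answer 899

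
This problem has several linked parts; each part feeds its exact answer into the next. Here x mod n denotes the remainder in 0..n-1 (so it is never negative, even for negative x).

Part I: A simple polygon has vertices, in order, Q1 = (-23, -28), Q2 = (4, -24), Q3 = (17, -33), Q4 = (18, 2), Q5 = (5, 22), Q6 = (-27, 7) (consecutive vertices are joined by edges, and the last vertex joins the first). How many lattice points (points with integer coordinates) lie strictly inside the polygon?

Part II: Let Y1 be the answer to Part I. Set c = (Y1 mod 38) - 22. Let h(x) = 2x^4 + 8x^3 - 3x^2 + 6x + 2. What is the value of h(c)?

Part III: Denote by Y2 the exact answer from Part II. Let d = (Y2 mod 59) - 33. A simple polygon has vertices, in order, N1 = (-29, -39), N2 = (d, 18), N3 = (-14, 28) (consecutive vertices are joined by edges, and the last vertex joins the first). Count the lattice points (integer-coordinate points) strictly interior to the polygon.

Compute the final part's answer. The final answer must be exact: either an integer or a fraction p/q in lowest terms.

24

Part I: cross terms: (-23*-24 - 4*-28)=664, (4*-33 - 17*-24)=276, (17*2 - 18*-33)=628, (18*22 - 5*2)=386, (5*7 - -27*22)=629, (-27*-28 - -23*7)=917; twice the area = |3500| = 3500; area = 1750; boundary points = 1 + 1 + 1 + 1 + 1 + 1 = 6; strictly interior points = area - boundary/2 + 1 = 1748; answer 1748
Part II: Y1 = 1748; c = -22; 2*(-22)^4 + 8*(-22)^3 - 3*(-22)^2 + 6*(-22)^1 + 2 = (468512) + (-85184) + (-1452) + (-132) + (2) = 381746; answer 381746
Part III: Y2 = 381746; d = -17; cross terms: (-29*18 - -17*-39)=-1185, (-17*28 - -14*18)=-224, (-14*-39 - -29*28)=1358; twice the area = |-51| = 51; area = 51/2; boundary points = 3 + 1 + 1 = 5; strictly interior points = area - boundary/2 + 1 = 24; answer 24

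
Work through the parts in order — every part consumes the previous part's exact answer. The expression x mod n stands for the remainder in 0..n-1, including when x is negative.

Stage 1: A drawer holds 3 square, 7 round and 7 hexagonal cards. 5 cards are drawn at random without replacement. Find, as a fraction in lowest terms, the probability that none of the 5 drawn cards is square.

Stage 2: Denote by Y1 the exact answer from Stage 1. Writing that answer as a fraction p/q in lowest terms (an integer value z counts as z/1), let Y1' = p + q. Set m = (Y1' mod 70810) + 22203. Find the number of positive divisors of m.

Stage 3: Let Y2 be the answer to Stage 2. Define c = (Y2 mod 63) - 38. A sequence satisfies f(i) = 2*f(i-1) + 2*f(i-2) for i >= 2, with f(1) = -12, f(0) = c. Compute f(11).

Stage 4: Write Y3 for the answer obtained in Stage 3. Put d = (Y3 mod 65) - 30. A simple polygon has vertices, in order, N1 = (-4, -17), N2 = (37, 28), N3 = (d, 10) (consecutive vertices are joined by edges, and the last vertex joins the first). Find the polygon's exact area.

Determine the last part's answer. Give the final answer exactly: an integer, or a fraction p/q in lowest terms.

Stage 1: total draws C(17,5) = 6188; favorable C(14,5) = 2002; P = 11/34; answer 11/34
Stage 2: Y1 = 11/34; threaded value p + q = 45; m = 22248; 22248 = 2^3 * 3^3 * 103; number of divisors = (3+1) * (3+1) * (1+1) = 32; answer 32
Stage 3: Y2 = 32; c = -6; f(2) = 2*(-12) + 2*(-6) = -36; iterating: f(2)=-36, f(3)=-96, f(4)=-264, f(5)=-720, f(6)=-1968, f(7)=-5376, f(8)=-14688, f(9)=-40128, f(10)=-109632, f(11)=-299520; answer -299520
Stage 4: Y3 = -299520; d = -30; cross terms: (-4*28 - 37*-17)=517, (37*10 - -30*28)=1210, (-30*-17 - -4*10)=550; twice the area = |2277| = 2277; area = 2277/2; answer 2277/2

2277/2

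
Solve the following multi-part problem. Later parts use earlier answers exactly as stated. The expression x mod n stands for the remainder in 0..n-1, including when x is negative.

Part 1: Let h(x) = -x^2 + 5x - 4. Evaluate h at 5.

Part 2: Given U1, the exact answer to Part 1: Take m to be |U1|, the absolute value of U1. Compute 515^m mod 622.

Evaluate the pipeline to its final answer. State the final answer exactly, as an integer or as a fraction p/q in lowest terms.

Part 1: -1*(5)^2 + 5*(5)^1 - 4 = (-25) + (25) + (-4) = -4; answer -4
Part 2: U1 = -4; m = 4; squarings mod 622: 515^1=515, 515^2=253, 515^4=565; 515^4 = 515^4 = 565 (mod 622); answer 565

565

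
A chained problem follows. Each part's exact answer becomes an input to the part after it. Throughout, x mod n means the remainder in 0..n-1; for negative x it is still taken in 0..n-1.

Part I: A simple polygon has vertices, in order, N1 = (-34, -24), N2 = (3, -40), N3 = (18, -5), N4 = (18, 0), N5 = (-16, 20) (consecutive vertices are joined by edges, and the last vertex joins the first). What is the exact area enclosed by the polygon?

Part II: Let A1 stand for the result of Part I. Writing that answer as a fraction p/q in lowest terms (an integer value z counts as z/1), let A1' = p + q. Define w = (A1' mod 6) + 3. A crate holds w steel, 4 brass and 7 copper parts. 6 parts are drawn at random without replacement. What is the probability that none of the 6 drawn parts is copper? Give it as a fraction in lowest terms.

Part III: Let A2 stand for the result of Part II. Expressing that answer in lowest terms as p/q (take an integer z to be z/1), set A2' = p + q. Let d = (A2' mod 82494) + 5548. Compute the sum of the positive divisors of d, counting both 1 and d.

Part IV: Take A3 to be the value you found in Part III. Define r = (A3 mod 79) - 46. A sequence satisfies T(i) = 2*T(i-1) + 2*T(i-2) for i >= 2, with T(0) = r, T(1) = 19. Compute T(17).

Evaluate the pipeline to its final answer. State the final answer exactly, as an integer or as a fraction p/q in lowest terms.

Part I: cross terms: (-34*-40 - 3*-24)=1432, (3*-5 - 18*-40)=705, (18*0 - 18*-5)=90, (18*20 - -16*0)=360, (-16*-24 - -34*20)=1064; twice the area = |3651| = 3651; area = 3651/2; answer 3651/2
Part II: A1 = 3651/2; threaded value p + q = 3653; w = 8; total draws C(19,6) = 27132; favorable C(12,6) = 924; P = 11/323; answer 11/323
Part III: A2 = 11/323; threaded value p + q = 334; d = 5882; 5882 = 2 * 17 * 173; sigma = (1 + 2) * (1 + 17) * (1 + 173) = 3 * 18 * 174 = 9396; answer 9396
Part IV: A3 = 9396; r = 28; T(2) = 2*(19) + 2*(28) = 94; iterating: T(2)=94, T(3)=226, T(4)=640, T(5)=1732, T(6)=4744, T(7)=12952, T(8)=35392, T(9)=96688, T(10)=264160, T(11)=721696, T(12)=1971712, T(13)=5386816, T(14)=14717056, T(15)=40207744, T(16)=109849600, T(17)=300114688; answer 300114688

300114688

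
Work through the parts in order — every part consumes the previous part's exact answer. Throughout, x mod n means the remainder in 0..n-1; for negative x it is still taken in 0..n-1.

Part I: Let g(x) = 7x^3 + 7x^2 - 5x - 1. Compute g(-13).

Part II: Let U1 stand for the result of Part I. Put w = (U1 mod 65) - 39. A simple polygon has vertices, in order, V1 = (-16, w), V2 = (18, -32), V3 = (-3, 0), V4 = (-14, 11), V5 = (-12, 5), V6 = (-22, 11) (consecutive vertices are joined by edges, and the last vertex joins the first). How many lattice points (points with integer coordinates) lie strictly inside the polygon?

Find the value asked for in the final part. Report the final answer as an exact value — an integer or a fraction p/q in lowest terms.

309

Part I: 7*(-13)^3 + 7*(-13)^2 - 5*(-13)^1 - 1 = (-15379) + (1183) + (65) + (-1) = -14132; answer -14132
Part II: U1 = -14132; w = -1; cross terms: (-16*-32 - 18*-1)=530, (18*0 - -3*-32)=-96, (-3*11 - -14*0)=-33, (-14*5 - -12*11)=62, (-12*11 - -22*5)=-22, (-22*-1 - -16*11)=198; twice the area = |639| = 639; area = 639/2; boundary points = 1 + 1 + 11 + 2 + 2 + 6 = 23; strictly interior points = area - boundary/2 + 1 = 309; answer 309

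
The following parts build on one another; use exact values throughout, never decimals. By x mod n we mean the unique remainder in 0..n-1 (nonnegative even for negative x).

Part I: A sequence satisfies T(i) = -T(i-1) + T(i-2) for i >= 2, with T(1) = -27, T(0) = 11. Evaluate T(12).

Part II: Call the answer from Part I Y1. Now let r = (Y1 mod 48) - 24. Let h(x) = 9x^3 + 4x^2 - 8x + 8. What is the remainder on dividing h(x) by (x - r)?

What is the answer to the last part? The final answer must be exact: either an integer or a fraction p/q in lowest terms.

Part I: T(2) = -1*(-27) + 1*(11) = 38; iterating: T(2)=38, T(3)=-65, T(4)=103, T(5)=-168, T(6)=271, T(7)=-439, T(8)=710, T(9)=-1149, T(10)=1859, T(11)=-3008, T(12)=4867; answer 4867
Part II: Y1 = 4867; r = -5; remainder = value at the root: 9*(-5)^3 + 4*(-5)^2 - 8*(-5)^1 + 8 = (-1125) + (100) + (40) + (8) = -977; answer -977

-977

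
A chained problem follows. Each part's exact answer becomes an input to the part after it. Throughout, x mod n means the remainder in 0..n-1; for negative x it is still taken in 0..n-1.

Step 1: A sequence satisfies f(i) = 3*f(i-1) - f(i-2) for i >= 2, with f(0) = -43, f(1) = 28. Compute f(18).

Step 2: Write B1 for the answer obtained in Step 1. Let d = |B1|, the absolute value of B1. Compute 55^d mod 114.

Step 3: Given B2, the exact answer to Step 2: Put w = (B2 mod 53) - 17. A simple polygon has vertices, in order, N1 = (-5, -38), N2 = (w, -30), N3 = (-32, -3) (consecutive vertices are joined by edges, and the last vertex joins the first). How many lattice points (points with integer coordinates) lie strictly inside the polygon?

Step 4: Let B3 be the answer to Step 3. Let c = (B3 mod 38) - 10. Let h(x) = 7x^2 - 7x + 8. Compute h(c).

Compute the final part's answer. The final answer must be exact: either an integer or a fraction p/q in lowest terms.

302

Step 1: f(2) = 3*(28) - 1*(-43) = 127; iterating: f(2)=127, f(3)=353, f(4)=932, f(5)=2443, f(6)=6397, f(7)=16748, f(8)=43847, f(9)=114793, f(10)=300532, f(11)=786803, f(12)=2059877, f(13)=5392828, f(14)=14118607, f(15)=36962993, f(16)=96770372, f(17)=253348123, f(18)=663273997; answer 663273997
Step 2: B1 = 663273997; d = 663273997; squarings mod 114: 55^1=55, 55^2=61, 55^4=73, 55^8=85, 55^16=43, 55^32=25, 55^64=55, 55^128=61, 55^256=73, 55^512=85, 55^1024=43, 55^2048=25, 55^4096=55, 55^8192=61, 55^16384=73, 55^32768=85, 55^65536=43, 55^131072=25, 55^262144=55, 55^524288=61, 55^1048576=73, 55^2097152=85, 55^4194304=43, 55^8388608=25, 55^16777216=55, 55^33554432=61, 55^67108864=73, 55^134217728=85, 55^268435456=43, 55^536870912=25; 55^663273997 = 55^1 * 55^4 * 55^8 * 55^512 * 55^16384 * 55^32768 * 55^524288 * 55^8388608 * 55^16777216 * 55^33554432 * 55^67108864 * 55^536870912 = 43 (mod 114); answer 43
Step 3: B2 = 43; w = 26; cross terms: (-5*-30 - 26*-38)=1138, (26*-3 - -32*-30)=-1038, (-32*-38 - -5*-3)=1201; twice the area = |1301| = 1301; area = 1301/2; boundary points = 1 + 1 + 1 = 3; strictly interior points = area - boundary/2 + 1 = 650; answer 650
Step 4: B3 = 650; c = -6; 7*(-6)^2 - 7*(-6)^1 + 8 = (252) + (42) + (8) = 302; answer 302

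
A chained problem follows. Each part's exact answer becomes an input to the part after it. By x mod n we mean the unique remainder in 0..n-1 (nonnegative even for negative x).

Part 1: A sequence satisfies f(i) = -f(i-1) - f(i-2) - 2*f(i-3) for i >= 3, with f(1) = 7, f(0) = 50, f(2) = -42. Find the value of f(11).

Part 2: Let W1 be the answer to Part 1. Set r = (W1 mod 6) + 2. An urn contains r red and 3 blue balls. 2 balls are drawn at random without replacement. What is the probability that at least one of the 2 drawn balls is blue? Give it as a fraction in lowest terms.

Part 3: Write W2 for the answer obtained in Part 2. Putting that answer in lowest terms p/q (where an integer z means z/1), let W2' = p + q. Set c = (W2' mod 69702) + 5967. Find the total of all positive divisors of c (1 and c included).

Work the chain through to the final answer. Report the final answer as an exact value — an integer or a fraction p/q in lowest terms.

Part 1: f(3) = -1*(-42) - 1*(7) - 2*(50) = -65; iterating: f(3)=-65, f(4)=93, f(5)=56, f(6)=-19, f(7)=-223, f(8)=130, f(9)=131, f(10)=185, f(11)=-576; answer -576
Part 2: W1 = -576; r = 2; total draws C(5,2) = 10; complement C(2,2) = 1; favorable 10 - 1 = 9; P = 9/10; answer 9/10
Part 3: W2 = 9/10; threaded value p + q = 19; c = 5986; 5986 = 2 * 41 * 73; sigma = (1 + 2) * (1 + 41) * (1 + 73) = 3 * 42 * 74 = 9324; answer 9324

9324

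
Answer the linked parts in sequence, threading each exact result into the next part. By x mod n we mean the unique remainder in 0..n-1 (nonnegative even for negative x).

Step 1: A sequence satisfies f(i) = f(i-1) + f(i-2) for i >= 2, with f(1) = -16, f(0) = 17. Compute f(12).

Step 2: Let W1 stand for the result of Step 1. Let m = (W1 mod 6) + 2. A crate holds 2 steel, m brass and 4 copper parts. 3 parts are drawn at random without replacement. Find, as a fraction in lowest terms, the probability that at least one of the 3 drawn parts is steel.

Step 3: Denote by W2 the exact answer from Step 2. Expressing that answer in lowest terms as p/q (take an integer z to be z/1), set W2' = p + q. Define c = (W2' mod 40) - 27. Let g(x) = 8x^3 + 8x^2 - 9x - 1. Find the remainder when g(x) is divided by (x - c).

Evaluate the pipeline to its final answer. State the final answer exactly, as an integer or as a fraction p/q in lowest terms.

Step 1: f(2) = 1*(-16) + 1*(17) = 1; iterating: f(2)=1, f(3)=-15, f(4)=-14, f(5)=-29, f(6)=-43, f(7)=-72, f(8)=-115, f(9)=-187, f(10)=-302, f(11)=-489, f(12)=-791; answer -791
Step 2: W1 = -791; m = 3; total draws C(9,3) = 84; complement C(7,3) = 35; favorable 84 - 35 = 49; P = 7/12; answer 7/12
Step 3: W2 = 7/12; threaded value p + q = 19; c = -8; remainder = value at the root: 8*(-8)^3 + 8*(-8)^2 - 9*(-8)^1 - 1 = (-4096) + (512) + (72) + (-1) = -3513; answer -3513

-3513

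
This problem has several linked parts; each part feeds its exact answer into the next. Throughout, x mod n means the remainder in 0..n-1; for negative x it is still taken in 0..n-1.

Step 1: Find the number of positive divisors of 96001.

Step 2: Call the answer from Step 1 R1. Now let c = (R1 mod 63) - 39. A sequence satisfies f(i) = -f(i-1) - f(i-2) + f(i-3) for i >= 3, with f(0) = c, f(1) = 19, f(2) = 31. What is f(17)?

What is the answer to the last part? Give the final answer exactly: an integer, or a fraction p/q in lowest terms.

Step 1: 96001 is prime, so its only divisors are 1 and 96001; count = 2; answer 2
Step 2: R1 = 2; c = -37; f(3) = -1*(31) - 1*(19) + 1*(-37) = -87; iterating: f(3)=-87, f(4)=75, f(5)=43, f(6)=-205, f(7)=237, f(8)=11, f(9)=-453, f(10)=679, f(11)=-215, f(12)=-917, f(13)=1811, f(14)=-1109, f(15)=-1619, f(16)=4539, f(17)=-4029; answer -4029

-4029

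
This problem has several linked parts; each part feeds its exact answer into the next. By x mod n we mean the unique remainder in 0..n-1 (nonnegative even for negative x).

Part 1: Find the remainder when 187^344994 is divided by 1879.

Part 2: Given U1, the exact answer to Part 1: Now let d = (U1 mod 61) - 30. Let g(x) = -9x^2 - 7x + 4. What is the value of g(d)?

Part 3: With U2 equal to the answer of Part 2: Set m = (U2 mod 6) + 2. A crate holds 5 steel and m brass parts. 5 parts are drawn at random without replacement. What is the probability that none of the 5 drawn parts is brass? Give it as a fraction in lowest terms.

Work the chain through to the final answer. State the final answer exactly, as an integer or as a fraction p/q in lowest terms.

Part 1: squarings mod 1879: 187^1=187, 187^2=1147, 187^4=309, 187^8=1531, 187^16=848, 187^32=1326, 187^64=1411, 187^128=1060, 187^256=1837, 187^512=1764, 187^1024=72, 187^2048=1426, 187^4096=398, 187^8192=568, 187^16384=1315, 187^32768=545, 187^65536=143, 187^131072=1659, 187^262144=1425; 187^344994 = 187^2 * 187^32 * 187^128 * 187^256 * 187^512 * 187^16384 * 187^65536 * 187^262144 = 71 (mod 1879); answer 71
Part 2: U1 = 71; d = -20; -9*(-20)^2 - 7*(-20)^1 + 4 = (-3600) + (140) + (4) = -3456; answer -3456
Part 3: U2 = -3456; m = 2; total draws C(7,5) = 21; favorable C(5,5) = 1; P = 1/21; answer 1/21

1/21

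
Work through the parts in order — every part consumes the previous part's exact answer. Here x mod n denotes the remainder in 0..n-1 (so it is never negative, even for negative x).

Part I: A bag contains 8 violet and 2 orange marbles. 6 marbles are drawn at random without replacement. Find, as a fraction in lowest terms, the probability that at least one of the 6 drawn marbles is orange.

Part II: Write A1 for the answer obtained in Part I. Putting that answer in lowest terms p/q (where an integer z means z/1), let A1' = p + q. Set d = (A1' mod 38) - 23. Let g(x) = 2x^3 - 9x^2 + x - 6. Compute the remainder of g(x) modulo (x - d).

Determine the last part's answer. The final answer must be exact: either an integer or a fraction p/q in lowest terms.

Part I: total draws C(10,6) = 210; complement C(8,6) = 28; favorable 210 - 28 = 182; P = 13/15; answer 13/15
Part II: A1 = 13/15; threaded value p + q = 28; d = 5; remainder = value at the root: 2*(5)^3 - 9*(5)^2 + 1*(5)^1 - 6 = (250) + (-225) + (5) + (-6) = 24; answer 24

24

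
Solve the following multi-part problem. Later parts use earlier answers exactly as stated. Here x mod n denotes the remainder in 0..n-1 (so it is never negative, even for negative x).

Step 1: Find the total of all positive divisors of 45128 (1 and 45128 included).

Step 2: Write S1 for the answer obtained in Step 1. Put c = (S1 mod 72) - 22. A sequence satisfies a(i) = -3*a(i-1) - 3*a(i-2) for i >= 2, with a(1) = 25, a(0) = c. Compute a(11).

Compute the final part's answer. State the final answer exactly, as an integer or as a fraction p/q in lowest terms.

Step 1: 45128 = 2^3 * 5641; sigma = (1 + 2 + 4 + 8) * (1 + 5641) = 15 * 5642 = 84630; answer 84630
Step 2: S1 = 84630; c = 8; a(2) = -3*(25) - 3*(8) = -99; iterating: a(2)=-99, a(3)=222, a(4)=-369, a(5)=441, a(6)=-216, a(7)=-675, a(8)=2673, a(9)=-5994, a(10)=9963, a(11)=-11907; answer -11907

-11907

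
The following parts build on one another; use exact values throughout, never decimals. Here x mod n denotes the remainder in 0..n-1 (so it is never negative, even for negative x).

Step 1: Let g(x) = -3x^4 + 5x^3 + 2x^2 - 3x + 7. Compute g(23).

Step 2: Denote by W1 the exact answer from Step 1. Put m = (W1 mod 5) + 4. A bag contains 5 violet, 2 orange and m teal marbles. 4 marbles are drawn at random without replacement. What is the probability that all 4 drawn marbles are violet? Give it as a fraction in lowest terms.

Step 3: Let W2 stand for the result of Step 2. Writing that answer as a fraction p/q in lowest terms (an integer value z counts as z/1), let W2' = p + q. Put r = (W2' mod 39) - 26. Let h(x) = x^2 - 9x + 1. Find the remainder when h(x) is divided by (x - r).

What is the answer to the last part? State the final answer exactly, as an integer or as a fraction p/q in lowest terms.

Step 1: -3*(23)^4 + 5*(23)^3 + 2*(23)^2 - 3*(23)^1 + 7 = (-839523) + (60835) + (1058) + (-69) + (7) = -777692; answer -777692
Step 2: W1 = -777692; m = 7; total draws C(14,4) = 1001; favorable C(5,4) = 5; P = 5/1001; answer 5/1001
Step 3: W2 = 5/1001; threaded value p + q = 1006; r = 5; remainder = value at the root: 1*(5)^2 - 9*(5)^1 + 1 = (25) + (-45) + (1) = -19; answer -19

-19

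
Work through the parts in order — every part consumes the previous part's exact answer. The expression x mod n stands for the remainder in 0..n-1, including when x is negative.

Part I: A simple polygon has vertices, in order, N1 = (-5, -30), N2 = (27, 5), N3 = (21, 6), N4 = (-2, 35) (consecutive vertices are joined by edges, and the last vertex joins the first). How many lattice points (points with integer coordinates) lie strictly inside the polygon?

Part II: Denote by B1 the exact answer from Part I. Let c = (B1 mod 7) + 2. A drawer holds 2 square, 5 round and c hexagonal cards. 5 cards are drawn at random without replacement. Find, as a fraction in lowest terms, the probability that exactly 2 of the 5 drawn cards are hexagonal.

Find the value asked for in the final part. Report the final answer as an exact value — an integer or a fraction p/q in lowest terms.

5/12

Part I: cross terms: (-5*5 - 27*-30)=785, (27*6 - 21*5)=57, (21*35 - -2*6)=747, (-2*-30 - -5*35)=235; twice the area = |1824| = 1824; area = 912; boundary points = 1 + 1 + 1 + 1 = 4; strictly interior points = area - boundary/2 + 1 = 911; answer 911
Part II: B1 = 911; c = 3; total draws C(10,5) = 252; favorable C(3,2)*C(7,3) = 105; P = 5/12; answer 5/12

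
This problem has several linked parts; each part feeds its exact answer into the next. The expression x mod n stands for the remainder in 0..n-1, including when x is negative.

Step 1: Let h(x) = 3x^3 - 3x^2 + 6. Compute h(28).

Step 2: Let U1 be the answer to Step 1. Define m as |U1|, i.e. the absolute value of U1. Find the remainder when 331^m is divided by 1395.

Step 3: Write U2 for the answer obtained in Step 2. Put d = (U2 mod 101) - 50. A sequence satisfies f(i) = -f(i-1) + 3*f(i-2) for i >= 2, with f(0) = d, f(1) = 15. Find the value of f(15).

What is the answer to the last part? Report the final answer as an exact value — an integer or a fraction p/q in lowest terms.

5935023

Step 1: 3*(28)^3 - 3*(28)^2 + 6 = (65856) + (-2352) + (6) = 63510; answer 63510
Step 2: U1 = 63510; m = 63510; squarings mod 1395: 331^1=331, 331^2=751, 331^4=421, 331^8=76, 331^16=196, 331^32=751, 331^64=421, 331^128=76, 331^256=196, 331^512=751, 331^1024=421, 331^2048=76, 331^4096=196, 331^8192=751, 331^16384=421, 331^32768=76; 331^63510 = 331^2 * 331^4 * 331^16 * 331^2048 * 331^4096 * 331^8192 * 331^16384 * 331^32768 = 1 (mod 1395); answer 1
Step 3: U2 = 1; d = -49; f(2) = -1*(15) + 3*(-49) = -162; iterating: f(2)=-162, f(3)=207, f(4)=-693, f(5)=1314, f(6)=-3393, f(7)=7335, f(8)=-17514, f(9)=39519, f(10)=-92061, f(11)=210618, f(12)=-486801, f(13)=1118655, f(14)=-2579058, f(15)=5935023; answer 5935023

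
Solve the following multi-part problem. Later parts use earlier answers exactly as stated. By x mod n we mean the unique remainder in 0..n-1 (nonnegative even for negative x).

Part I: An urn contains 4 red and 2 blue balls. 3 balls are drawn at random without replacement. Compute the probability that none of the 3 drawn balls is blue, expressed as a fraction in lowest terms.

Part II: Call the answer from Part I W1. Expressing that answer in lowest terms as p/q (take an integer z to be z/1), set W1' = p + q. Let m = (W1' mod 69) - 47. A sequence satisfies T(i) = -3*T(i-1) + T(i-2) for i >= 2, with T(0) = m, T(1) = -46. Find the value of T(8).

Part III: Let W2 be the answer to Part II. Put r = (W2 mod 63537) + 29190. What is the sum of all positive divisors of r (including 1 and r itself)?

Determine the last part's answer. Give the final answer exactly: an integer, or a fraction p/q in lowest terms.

Part I: total draws C(6,3) = 20; favorable C(4,3) = 4; P = 1/5; answer 1/5
Part II: W1 = 1/5; threaded value p + q = 6; m = -41; T(2) = -3*(-46) + 1*(-41) = 97; iterating: T(2)=97, T(3)=-337, T(4)=1108, T(5)=-3661, T(6)=12091, T(7)=-39934, T(8)=131893; answer 131893
Part III: W2 = 131893; r = 34009; 34009 = 71 * 479; sigma = (1 + 71) * (1 + 479) = 72 * 480 = 34560; answer 34560

34560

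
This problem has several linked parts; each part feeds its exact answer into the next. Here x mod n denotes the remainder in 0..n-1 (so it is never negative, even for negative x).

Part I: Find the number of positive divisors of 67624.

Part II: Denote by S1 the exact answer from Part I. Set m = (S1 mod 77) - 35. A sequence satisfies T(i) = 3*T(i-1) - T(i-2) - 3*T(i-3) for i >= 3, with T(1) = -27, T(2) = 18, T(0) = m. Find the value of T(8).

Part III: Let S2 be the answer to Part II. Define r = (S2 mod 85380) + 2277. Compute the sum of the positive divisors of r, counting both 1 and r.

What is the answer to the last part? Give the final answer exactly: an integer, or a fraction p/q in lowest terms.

30888

Part I: 67624 = 2^3 * 79 * 107; number of divisors = (3+1) * (1+1) * (1+1) = 16; answer 16
Part II: S1 = 16; m = -19; T(3) = 3*(18) - 1*(-27) - 3*(-19) = 138; iterating: T(3)=138, T(4)=477, T(5)=1239, T(6)=2826, T(7)=5808, T(8)=10881; answer 10881
Part III: S2 = 10881; r = 13158; 13158 = 2 * 3^2 * 17 * 43; sigma = (1 + 2) * (1 + 3 + 9) * (1 + 17) * (1 + 43) = 3 * 13 * 18 * 44 = 30888; answer 30888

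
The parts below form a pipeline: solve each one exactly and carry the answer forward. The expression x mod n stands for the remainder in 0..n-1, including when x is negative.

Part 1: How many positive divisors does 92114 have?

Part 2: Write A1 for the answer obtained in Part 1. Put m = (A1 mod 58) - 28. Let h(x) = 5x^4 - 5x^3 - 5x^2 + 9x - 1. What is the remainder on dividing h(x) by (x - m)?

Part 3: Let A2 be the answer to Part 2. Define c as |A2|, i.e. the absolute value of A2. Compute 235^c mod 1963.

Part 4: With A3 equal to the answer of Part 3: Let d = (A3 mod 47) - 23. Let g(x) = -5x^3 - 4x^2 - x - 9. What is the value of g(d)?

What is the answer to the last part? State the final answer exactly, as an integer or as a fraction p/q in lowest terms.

Part 1: 92114 = 2 * 11 * 53 * 79; number of divisors = (1+1) * (1+1) * (1+1) * (1+1) = 16; answer 16
Part 2: A1 = 16; m = -12; remainder = value at the root: 5*(-12)^4 - 5*(-12)^3 - 5*(-12)^2 + 9*(-12)^1 - 1 = (103680) + (8640) + (-720) + (-108) + (-1) = 111491; answer 111491
Part 3: A2 = 111491; c = 111491; squarings mod 1963: 235^1=235, 235^2=261, 235^4=1379, 235^8=1457, 235^16=846, 235^32=1184, 235^64=274, 235^128=482, 235^256=690, 235^512=1054, 235^1024=1821, 235^2048=534, 235^4096=521, 235^8192=547, 235^16384=833, 235^32768=950, 235^65536=1483; 235^111491 = 235^1 * 235^2 * 235^128 * 235^256 * 235^512 * 235^4096 * 235^8192 * 235^32768 * 235^65536 = 846 (mod 1963); answer 846
Part 4: A3 = 846; d = -23; -5*(-23)^3 - 4*(-23)^2 - 1*(-23)^1 - 9 = (60835) + (-2116) + (23) + (-9) = 58733; answer 58733

58733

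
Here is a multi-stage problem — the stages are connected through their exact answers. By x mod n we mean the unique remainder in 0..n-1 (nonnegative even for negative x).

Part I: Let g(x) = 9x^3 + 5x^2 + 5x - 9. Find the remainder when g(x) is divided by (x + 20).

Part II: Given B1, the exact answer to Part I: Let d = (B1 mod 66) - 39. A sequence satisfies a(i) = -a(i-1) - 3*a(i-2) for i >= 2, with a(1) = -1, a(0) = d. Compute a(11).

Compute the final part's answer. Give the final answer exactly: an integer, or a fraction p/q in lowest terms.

Part I: remainder = value at the root: 9*(-20)^3 + 5*(-20)^2 + 5*(-20)^1 - 9 = (-72000) + (2000) + (-100) + (-9) = -70109; answer -70109
Part II: B1 = -70109; d = 10; a(2) = -1*(-1) - 3*(10) = -29; iterating: a(2)=-29, a(3)=32, a(4)=55, a(5)=-151, a(6)=-14, a(7)=467, a(8)=-425, a(9)=-976, a(10)=2251, a(11)=677; answer 677

677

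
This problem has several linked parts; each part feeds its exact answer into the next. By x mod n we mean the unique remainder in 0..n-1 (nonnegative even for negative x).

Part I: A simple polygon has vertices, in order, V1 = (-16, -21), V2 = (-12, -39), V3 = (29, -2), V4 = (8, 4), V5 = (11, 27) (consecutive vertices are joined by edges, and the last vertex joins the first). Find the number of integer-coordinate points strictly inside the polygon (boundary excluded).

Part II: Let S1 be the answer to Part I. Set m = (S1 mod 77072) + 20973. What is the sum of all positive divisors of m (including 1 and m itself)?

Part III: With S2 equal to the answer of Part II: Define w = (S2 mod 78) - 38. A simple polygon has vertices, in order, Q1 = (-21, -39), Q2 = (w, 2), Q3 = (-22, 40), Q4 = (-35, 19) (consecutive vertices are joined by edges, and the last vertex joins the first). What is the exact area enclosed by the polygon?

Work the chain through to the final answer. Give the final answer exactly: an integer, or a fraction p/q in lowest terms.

821

Part I: cross terms: (-16*-39 - -12*-21)=372, (-12*-2 - 29*-39)=1155, (29*4 - 8*-2)=132, (8*27 - 11*4)=172, (11*-21 - -16*27)=201; twice the area = |2032| = 2032; area = 1016; boundary points = 2 + 1 + 3 + 1 + 3 = 10; strictly interior points = area - boundary/2 + 1 = 1012; answer 1012
Part II: S1 = 1012; m = 21985; 21985 = 5 * 4397; sigma = (1 + 5) * (1 + 4397) = 6 * 4398 = 26388; answer 26388
Part III: S2 = 26388; w = -14; cross terms: (-21*2 - -14*-39)=-588, (-14*40 - -22*2)=-516, (-22*19 - -35*40)=982, (-35*-39 - -21*19)=1764; twice the area = |1642| = 1642; area = 821; answer 821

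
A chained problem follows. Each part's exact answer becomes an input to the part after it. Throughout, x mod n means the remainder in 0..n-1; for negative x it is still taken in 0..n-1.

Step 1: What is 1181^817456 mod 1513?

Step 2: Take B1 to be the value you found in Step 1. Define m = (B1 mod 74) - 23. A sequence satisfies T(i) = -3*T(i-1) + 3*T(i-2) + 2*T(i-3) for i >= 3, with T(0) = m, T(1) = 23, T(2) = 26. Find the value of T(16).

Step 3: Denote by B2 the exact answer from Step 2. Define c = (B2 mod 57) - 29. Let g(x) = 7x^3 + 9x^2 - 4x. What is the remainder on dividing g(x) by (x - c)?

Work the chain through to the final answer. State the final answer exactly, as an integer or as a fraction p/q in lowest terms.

Step 1: squarings mod 1513: 1181^1=1181, 1181^2=1288, 1181^4=696, 1181^8=256, 1181^16=477, 1181^32=579, 1181^64=868, 1181^128=1463, 1181^256=987, 1181^512=1310, 1181^1024=358, 1181^2048=1072, 1181^4096=817, 1181^8192=256, 1181^16384=477, 1181^32768=579, 1181^65536=868, 1181^131072=1463, 1181^262144=987, 1181^524288=1310; 1181^817456 = 1181^16 * 1181^32 * 1181^256 * 1181^2048 * 1181^4096 * 1181^8192 * 1181^16384 * 1181^262144 * 1181^524288 = 1072 (mod 1513); answer 1072
Step 2: B1 = 1072; m = 13; T(3) = -3*(26) + 3*(23) + 2*(13) = 17; iterating: T(3)=17, T(4)=73, T(5)=-116, T(6)=601, T(7)=-2005, T(8)=7586, T(9)=-27571, T(10)=101461, T(11)=-371924, T(12)=1365013, T(13)=-5007889, T(14)=18374858, T(15)=-67418215, T(16)=247363441; answer 247363441
Step 3: B2 = 247363441; c = -1; remainder = value at the root: 7*(-1)^3 + 9*(-1)^2 - 4*(-1)^1 = (-7) + (9) + (4) = 6; answer 6

6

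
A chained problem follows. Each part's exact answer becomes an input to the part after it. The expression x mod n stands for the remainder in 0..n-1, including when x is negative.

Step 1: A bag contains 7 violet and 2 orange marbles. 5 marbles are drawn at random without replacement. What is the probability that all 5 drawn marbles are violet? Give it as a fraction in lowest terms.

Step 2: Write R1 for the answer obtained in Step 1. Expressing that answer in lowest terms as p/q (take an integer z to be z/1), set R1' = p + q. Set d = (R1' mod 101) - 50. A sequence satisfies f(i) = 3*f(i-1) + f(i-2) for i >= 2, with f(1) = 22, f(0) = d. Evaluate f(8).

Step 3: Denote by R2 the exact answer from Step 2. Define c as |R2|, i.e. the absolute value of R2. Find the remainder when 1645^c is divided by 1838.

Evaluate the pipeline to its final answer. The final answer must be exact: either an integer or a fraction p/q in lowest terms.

281

Step 1: total draws C(9,5) = 126; favorable C(7,5) = 21; P = 1/6; answer 1/6
Step 2: R1 = 1/6; threaded value p + q = 7; d = -43; f(2) = 3*(22) + 1*(-43) = 23; iterating: f(2)=23, f(3)=91, f(4)=296, f(5)=979, f(6)=3233, f(7)=10678, f(8)=35267; answer 35267
Step 3: R2 = 35267; c = 35267; squarings mod 1838: 1645^1=1645, 1645^2=489, 1645^4=181, 1645^8=1515, 1645^16=1401, 1645^32=1655, 1645^64=405, 1645^128=443, 1645^256=1421, 1645^512=1117, 1645^1024=1525, 1645^2048=555, 1645^4096=1079, 1645^8192=787, 1645^16384=1801, 1645^32768=1369; 1645^35267 = 1645^1 * 1645^2 * 1645^64 * 1645^128 * 1645^256 * 1645^2048 * 1645^32768 = 281 (mod 1838); answer 281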